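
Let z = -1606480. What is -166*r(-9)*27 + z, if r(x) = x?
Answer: -1566142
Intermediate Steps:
-166*r(-9)*27 + z = -166*(-9)*27 - 1606480 = 1494*27 - 1606480 = 40338 - 1606480 = -1566142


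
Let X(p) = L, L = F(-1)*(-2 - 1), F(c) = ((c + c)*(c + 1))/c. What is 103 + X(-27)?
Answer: 103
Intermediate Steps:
F(c) = 2 + 2*c (F(c) = ((2*c)*(1 + c))/c = (2*c*(1 + c))/c = 2 + 2*c)
L = 0 (L = (2 + 2*(-1))*(-2 - 1) = (2 - 2)*(-3) = 0*(-3) = 0)
X(p) = 0
103 + X(-27) = 103 + 0 = 103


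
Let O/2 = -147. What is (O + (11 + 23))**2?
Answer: 67600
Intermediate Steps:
O = -294 (O = 2*(-147) = -294)
(O + (11 + 23))**2 = (-294 + (11 + 23))**2 = (-294 + 34)**2 = (-260)**2 = 67600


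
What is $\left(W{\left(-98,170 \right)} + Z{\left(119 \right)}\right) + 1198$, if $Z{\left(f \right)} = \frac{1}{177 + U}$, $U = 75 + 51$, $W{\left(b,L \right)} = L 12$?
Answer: $\frac{981115}{303} \approx 3238.0$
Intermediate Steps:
$W{\left(b,L \right)} = 12 L$
$U = 126$
$Z{\left(f \right)} = \frac{1}{303}$ ($Z{\left(f \right)} = \frac{1}{177 + 126} = \frac{1}{303}$)
$\left(W{\left(-98,170 \right)} + Z{\left(119 \right)}\right) + 1198 = \left(12 \cdot 170 + \frac{1}{303}\right) + 1198 = \left(2040 + \frac{1}{303}\right) + 1198 = \frac{618121}{303} + 1198 = \frac{981115}{303}$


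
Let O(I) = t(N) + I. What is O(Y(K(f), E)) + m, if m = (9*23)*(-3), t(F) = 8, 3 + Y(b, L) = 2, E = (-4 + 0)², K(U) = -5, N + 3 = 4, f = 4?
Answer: -614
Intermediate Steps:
N = 1 (N = -3 + 4 = 1)
E = 16 (E = (-4)² = 16)
Y(b, L) = -1 (Y(b, L) = -3 + 2 = -1)
m = -621 (m = 207*(-3) = -621)
O(I) = 8 + I
O(Y(K(f), E)) + m = (8 - 1) - 621 = 7 - 621 = -614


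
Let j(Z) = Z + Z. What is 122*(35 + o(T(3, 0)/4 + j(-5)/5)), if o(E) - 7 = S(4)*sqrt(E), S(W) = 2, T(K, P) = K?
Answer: 5124 + 122*I*sqrt(5) ≈ 5124.0 + 272.8*I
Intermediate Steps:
j(Z) = 2*Z
o(E) = 7 + 2*sqrt(E)
122*(35 + o(T(3, 0)/4 + j(-5)/5)) = 122*(35 + (7 + 2*sqrt(3/4 + (2*(-5))/5))) = 122*(35 + (7 + 2*sqrt(3*(1/4) - 10*1/5))) = 122*(35 + (7 + 2*sqrt(3/4 - 2))) = 122*(35 + (7 + 2*sqrt(-5/4))) = 122*(35 + (7 + 2*(I*sqrt(5)/2))) = 122*(35 + (7 + I*sqrt(5))) = 122*(42 + I*sqrt(5)) = 5124 + 122*I*sqrt(5)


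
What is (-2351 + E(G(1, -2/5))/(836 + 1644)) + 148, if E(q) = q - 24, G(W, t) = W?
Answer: -5463463/2480 ≈ -2203.0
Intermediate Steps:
E(q) = -24 + q
(-2351 + E(G(1, -2/5))/(836 + 1644)) + 148 = (-2351 + (-24 + 1)/(836 + 1644)) + 148 = (-2351 - 23/2480) + 148 = -5830503/2480 + 148 = -5463463/2480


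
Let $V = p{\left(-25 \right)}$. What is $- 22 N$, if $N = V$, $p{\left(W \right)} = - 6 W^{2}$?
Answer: $82500$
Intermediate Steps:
$V = -3750$ ($V = - 6 \left(-25\right)^{2} = \left(-6\right) 625 = -3750$)
$N = -3750$
$- 22 N = \left(-22\right) \left(-3750\right) = 82500$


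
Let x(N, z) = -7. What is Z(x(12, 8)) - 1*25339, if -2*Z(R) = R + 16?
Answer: -50687/2 ≈ -25344.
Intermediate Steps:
Z(R) = -8 - R/2 (Z(R) = -(R + 16)/2 = -(16 + R)/2 = -8 - R/2)
Z(x(12, 8)) - 1*25339 = (-8 - 1/2*(-7)) - 1*25339 = (-8 + 7/2) - 25339 = -9/2 - 25339 = -50687/2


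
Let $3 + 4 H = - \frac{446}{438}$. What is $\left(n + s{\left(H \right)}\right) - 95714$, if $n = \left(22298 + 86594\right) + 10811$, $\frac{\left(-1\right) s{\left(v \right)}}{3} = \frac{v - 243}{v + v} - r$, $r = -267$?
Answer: $\frac{10042409}{440} \approx 22824.0$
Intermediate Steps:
$H = - \frac{220}{219}$ ($H = - \frac{3}{4} + \frac{\left(-446\right) \frac{1}{438}}{4} = - \frac{3}{4} + \frac{1}{4} \left(- \frac{223}{219}\right) = - \frac{3}{4} - \frac{223}{876} = - \frac{220}{219} \approx -1.0046$)
$s{\left(v \right)} = -801 - \frac{3 \left(-243 + v\right)}{2 v}$ ($s{\left(v \right)} = - 3 \left(\frac{v - 243}{v + v} - -267\right) = - 3 \left(\frac{-243 + v}{2 v} + 267\right) = - 3 \left(267 + \frac{-243 + v}{2 v}\right) = -801 - \frac{3 \left(-243 + v\right)}{2 v}$)
$n = 119703$ ($n = 108892 + 10811 = 119703$)
$\left(n + s{\left(H \right)}\right) - 95714 = \left(119703 + \frac{3 \left(243 - - \frac{117700}{219}\right)}{2 \left(- \frac{220}{219}\right)}\right) - 95714 = \left(119703 + \frac{3}{2} \left(- \frac{219}{220}\right) \left(243 + \frac{117700}{219}\right)\right) - 95714 = \left(119703 + \frac{3}{2} \left(- \frac{219}{220}\right) \frac{170917}{219}\right) - 95714 = \left(119703 - \frac{512751}{440}\right) - 95714 = \frac{52156569}{440} - 95714 = \frac{10042409}{440}$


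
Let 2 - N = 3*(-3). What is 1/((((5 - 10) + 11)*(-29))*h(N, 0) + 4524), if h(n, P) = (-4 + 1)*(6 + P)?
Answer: 1/7656 ≈ 0.00013062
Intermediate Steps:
N = 11 (N = 2 - 3*(-3) = 2 - 1*(-9) = 2 + 9 = 11)
h(n, P) = -18 - 3*P (h(n, P) = -3*(6 + P) = -18 - 3*P)
1/((((5 - 10) + 11)*(-29))*h(N, 0) + 4524) = 1/((((5 - 10) + 11)*(-29))*(-18 - 3*0) + 4524) = 1/(((-5 + 11)*(-29))*(-18 + 0) + 4524) = 1/((6*(-29))*(-18) + 4524) = 1/(-174*(-18) + 4524) = 1/(3132 + 4524) = 1/7656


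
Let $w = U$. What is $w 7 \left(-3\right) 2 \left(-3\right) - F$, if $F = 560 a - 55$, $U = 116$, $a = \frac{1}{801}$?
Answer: $\frac{11750911}{801} \approx 14670.0$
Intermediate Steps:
$a = \frac{1}{801} \approx 0.0012484$
$w = 116$
$F = - \frac{43495}{801}$ ($F = 560 \cdot \frac{1}{801} - 55 = \frac{560}{801} - 55 = - \frac{43495}{801} \approx -54.301$)
$w 7 \left(-3\right) 2 \left(-3\right) - F = 116 \cdot 7 \left(-3\right) 2 \left(-3\right) - - \frac{43495}{801} = 812 \left(\left(-6\right) \left(-3\right)\right) + \frac{43495}{801} = 812 \cdot 18 + \frac{43495}{801} = 14616 + \frac{43495}{801} = \frac{11750911}{801}$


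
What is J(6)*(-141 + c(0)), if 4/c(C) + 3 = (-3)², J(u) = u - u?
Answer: 0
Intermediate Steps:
J(u) = 0
c(C) = ⅔ (c(C) = 4/(-3 + (-3)²) = 4/(-3 + 9) = 4/6 = 4*(⅙) = ⅔)
J(6)*(-141 + c(0)) = 0*(-141 + ⅔) = 0*(-421/3) = 0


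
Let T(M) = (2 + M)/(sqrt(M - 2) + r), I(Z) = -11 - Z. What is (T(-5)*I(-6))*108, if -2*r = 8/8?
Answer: -3240/29 - 6480*I*sqrt(7)/29 ≈ -111.72 - 591.19*I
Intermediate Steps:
r = -1/2 (r = -4/8 = -1/2*1 = -1/2 ≈ -0.50000)
T(M) = (2 + M)/(-1/2 + sqrt(-2 + M)) (T(M) = (2 + M)/(sqrt(M - 2) - 1/2) = (2 + M)/(sqrt(-2 + M) - 1/2) = (2 + M)/(-1/2 + sqrt(-2 + M)))
(T(-5)*I(-6))*108 = ((2*(2 - 5)/(-1 + 2*sqrt(-2 - 5)))*(-11 - 1*(-6)))*108 = ((2*(-3)/(-1 + 2*sqrt(-7)))*(-11 + 6))*108 = ((2*(-3)/(-1 + 2*(I*sqrt(7))))*(-5))*108 = ((2*(-3)/(-1 + 2*I*sqrt(7)))*(-5))*108 = (-6/(-1 + 2*I*sqrt(7))*(-5))*108 = (30/(-1 + 2*I*sqrt(7)))*108 = 3240/(-1 + 2*I*sqrt(7))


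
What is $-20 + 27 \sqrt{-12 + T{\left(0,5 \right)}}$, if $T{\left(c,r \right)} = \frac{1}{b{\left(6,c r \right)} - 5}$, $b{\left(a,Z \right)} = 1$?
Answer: $-20 + \frac{189 i}{2} \approx -20.0 + 94.5 i$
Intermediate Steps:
$T{\left(c,r \right)} = - \frac{1}{4}$ ($T{\left(c,r \right)} = \frac{1}{1 - 5} = \frac{1}{-4} = - \frac{1}{4}$)
$-20 + 27 \sqrt{-12 + T{\left(0,5 \right)}} = -20 + 27 \sqrt{-12 - \frac{1}{4}} = -20 + 27 \sqrt{- \frac{49}{4}} = -20 + 27 \frac{7 i}{2} = -20 + \frac{189 i}{2}$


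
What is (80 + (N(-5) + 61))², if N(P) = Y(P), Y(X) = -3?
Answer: 19044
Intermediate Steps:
N(P) = -3
(80 + (N(-5) + 61))² = (80 + (-3 + 61))² = (80 + 58)² = 138² = 19044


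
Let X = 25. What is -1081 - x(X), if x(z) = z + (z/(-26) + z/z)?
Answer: -28757/26 ≈ -1106.0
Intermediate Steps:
x(z) = 1 + 25*z/26 (x(z) = z + (z*(-1/26) + 1) = z + (-z/26 + 1) = z + (1 - z/26) = 1 + 25*z/26)
-1081 - x(X) = -1081 - (1 + (25/26)*25) = -1081 - (1 + 625/26) = -1081 - 1*651/26 = -1081 - 651/26 = -28757/26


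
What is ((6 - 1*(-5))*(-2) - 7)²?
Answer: 841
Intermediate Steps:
((6 - 1*(-5))*(-2) - 7)² = ((6 + 5)*(-2) - 7)² = (11*(-2) - 7)² = (-22 - 7)² = (-29)² = 841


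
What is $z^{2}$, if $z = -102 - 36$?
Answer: $19044$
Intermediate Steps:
$z = -138$
$z^{2} = \left(-138\right)^{2} = 19044$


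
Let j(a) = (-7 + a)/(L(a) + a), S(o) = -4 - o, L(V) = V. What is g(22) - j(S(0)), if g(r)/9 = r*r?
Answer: 34837/8 ≈ 4354.6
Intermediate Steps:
g(r) = 9*r² (g(r) = 9*(r*r) = 9*r²)
j(a) = (-7 + a)/(2*a) (j(a) = (-7 + a)/(a + a) = (-7 + a)/((2*a)) = (-7 + a)*(1/(2*a)) = (-7 + a)/(2*a))
g(22) - j(S(0)) = 9*22² - (-7 + (-4 - 1*0))/(2*(-4 - 1*0)) = 9*484 - (-7 + (-4 + 0))/(2*(-4 + 0)) = 4356 - (-7 - 4)/(2*(-4)) = 4356 - (-1)*(-11)/(2*4) = 4356 - 1*11/8 = 4356 - 11/8 = 34837/8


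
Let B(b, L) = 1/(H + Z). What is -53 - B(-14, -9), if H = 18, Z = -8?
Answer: -531/10 ≈ -53.100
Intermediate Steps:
B(b, L) = 1/10 (B(b, L) = 1/(18 - 8) = 1/10)
-53 - B(-14, -9) = -53 - 1*1/10 = -53 - 1/10 = -531/10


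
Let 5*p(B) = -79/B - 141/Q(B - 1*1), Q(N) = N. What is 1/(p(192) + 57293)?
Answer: 183360/10505202319 ≈ 1.7454e-5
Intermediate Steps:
p(B) = -141/(5*(-1 + B)) - 79/(5*B) (p(B) = (-79/B - 141/(B - 1*1))/5 = (-79/B - 141/(B - 1))/5 = (-79/B - 141/(-1 + B))/5 = (-141/(-1 + B) - 79/B)/5 = -141/(5*(-1 + B)) - 79/(5*B))
1/(p(192) + 57293) = 1/((⅕)*(79 - 220*192)/(192*(-1 + 192)) + 57293) = 1/((⅕)*(1/192)*(79 - 42240)/191 + 57293) = 1/((⅕)*(1/192)*(1/191)*(-42161) + 57293) = 1/(-42161/183360 + 57293) = 1/(10505202319/183360) = 183360/10505202319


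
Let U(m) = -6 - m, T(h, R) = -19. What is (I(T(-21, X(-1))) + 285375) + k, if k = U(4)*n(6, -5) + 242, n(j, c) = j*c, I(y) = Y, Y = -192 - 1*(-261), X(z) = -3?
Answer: 285986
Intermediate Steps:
Y = 69 (Y = -192 + 261 = 69)
I(y) = 69
n(j, c) = c*j
k = 542 (k = (-6 - 1*4)*(-5*6) + 242 = (-6 - 4)*(-30) + 242 = -10*(-30) + 242 = 300 + 242 = 542)
(I(T(-21, X(-1))) + 285375) + k = (69 + 285375) + 542 = 285444 + 542 = 285986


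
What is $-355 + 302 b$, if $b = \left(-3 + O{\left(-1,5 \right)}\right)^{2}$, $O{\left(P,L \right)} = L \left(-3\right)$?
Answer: $97493$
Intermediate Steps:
$O{\left(P,L \right)} = - 3 L$
$b = 324$ ($b = \left(-3 - 15\right)^{2} = \left(-18\right)^{2} = 324$)
$-355 + 302 b = -355 + 302 \cdot 324 = -355 + 97848 = 97493$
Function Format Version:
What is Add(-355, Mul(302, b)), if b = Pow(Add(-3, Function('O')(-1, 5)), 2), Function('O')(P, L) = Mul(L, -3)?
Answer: 97493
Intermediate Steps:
Function('O')(P, L) = Mul(-3, L)
b = 324 (b = Pow(Add(-3, Mul(-3, 5)), 2) = Pow(Add(-3, -15), 2) = Pow(-18, 2) = 324)
Add(-355, Mul(302, b)) = Add(-355, Mul(302, 324)) = Add(-355, 97848) = 97493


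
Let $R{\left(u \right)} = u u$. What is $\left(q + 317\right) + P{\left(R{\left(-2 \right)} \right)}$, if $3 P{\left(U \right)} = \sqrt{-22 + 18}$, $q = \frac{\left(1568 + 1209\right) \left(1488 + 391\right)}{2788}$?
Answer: $\frac{6101779}{2788} + \frac{2 i}{3} \approx 2188.6 + 0.66667 i$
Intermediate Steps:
$R{\left(u \right)} = u^{2}$
$q = \frac{5217983}{2788}$ ($q = 2777 \cdot 1879 \cdot \frac{1}{2788} = 5217983 \cdot \frac{1}{2788} = \frac{5217983}{2788} \approx 1871.6$)
$P{\left(U \right)} = \frac{2 i}{3}$ ($P{\left(U \right)} = \frac{\sqrt{-22 + 18}}{3} = \frac{\sqrt{-4}}{3} = \frac{2 i}{3}$)
$\left(q + 317\right) + P{\left(R{\left(-2 \right)} \right)} = \left(\frac{5217983}{2788} + 317\right) + \frac{2 i}{3} = \frac{6101779}{2788} + \frac{2 i}{3}$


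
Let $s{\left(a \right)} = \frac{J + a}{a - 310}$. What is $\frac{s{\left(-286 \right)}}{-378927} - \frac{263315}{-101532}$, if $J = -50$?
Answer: $\frac{550621805891}{212315155868} \approx 2.5934$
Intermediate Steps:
$s{\left(a \right)} = \frac{-50 + a}{-310 + a}$ ($s{\left(a \right)} = \frac{-50 + a}{a - 310} = \frac{-50 + a}{-310 + a}$)
$\frac{s{\left(-286 \right)}}{-378927} - \frac{263315}{-101532} = \frac{\frac{1}{-310 - 286} \left(-50 - 286\right)}{-378927} - \frac{263315}{-101532} = \frac{1}{-596} \left(-336\right) \left(- \frac{1}{378927}\right) - - \frac{263315}{101532} = \left(- \frac{1}{596}\right) \left(-336\right) \left(- \frac{1}{378927}\right) + \frac{263315}{101532} = \frac{84}{149} \left(- \frac{1}{378927}\right) + \frac{263315}{101532} = - \frac{28}{18820041} + \frac{263315}{101532} = \frac{550621805891}{212315155868}$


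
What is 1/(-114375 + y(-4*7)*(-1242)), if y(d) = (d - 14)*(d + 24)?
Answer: -1/323031 ≈ -3.0957e-6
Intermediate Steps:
y(d) = (-14 + d)*(24 + d)
1/(-114375 + y(-4*7)*(-1242)) = 1/(-114375 + (-336 + (-4*7)² + 10*(-4*7))*(-1242)) = 1/(-114375 + (-336 + (-28)² + 10*(-28))*(-1242)) = 1/(-114375 + (-336 + 784 - 280)*(-1242)) = 1/(-114375 + 168*(-1242)) = 1/(-114375 - 208656) = 1/(-323031) = -1/323031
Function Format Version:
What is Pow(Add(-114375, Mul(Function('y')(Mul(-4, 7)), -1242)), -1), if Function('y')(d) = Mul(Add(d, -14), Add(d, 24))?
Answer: Rational(-1, 323031) ≈ -3.0957e-6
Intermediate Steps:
Function('y')(d) = Mul(Add(-14, d), Add(24, d))
Pow(Add(-114375, Mul(Function('y')(Mul(-4, 7)), -1242)), -1) = Pow(Add(-114375, Mul(Add(-336, Pow(Mul(-4, 7), 2), Mul(10, Mul(-4, 7))), -1242)), -1) = Pow(Add(-114375, Mul(Add(-336, Pow(-28, 2), Mul(10, -28)), -1242)), -1) = Pow(Add(-114375, Mul(Add(-336, 784, -280), -1242)), -1) = Pow(Add(-114375, Mul(168, -1242)), -1) = Pow(Add(-114375, -208656), -1) = Pow(-323031, -1) = Rational(-1, 323031)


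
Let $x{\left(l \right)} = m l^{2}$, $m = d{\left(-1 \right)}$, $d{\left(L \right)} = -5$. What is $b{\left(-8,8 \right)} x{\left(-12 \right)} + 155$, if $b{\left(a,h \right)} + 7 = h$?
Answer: $-565$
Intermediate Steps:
$m = -5$
$x{\left(l \right)} = - 5 l^{2}$
$b{\left(a,h \right)} = -7 + h$
$b{\left(-8,8 \right)} x{\left(-12 \right)} + 155 = \left(-7 + 8\right) \left(- 5 \left(-12\right)^{2}\right) + 155 = 1 \left(\left(-5\right) 144\right) + 155 = 1 \left(-720\right) + 155 = -720 + 155 = -565$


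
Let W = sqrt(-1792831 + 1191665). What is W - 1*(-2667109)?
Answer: 2667109 + I*sqrt(601166) ≈ 2.6671e+6 + 775.35*I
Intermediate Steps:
W = I*sqrt(601166) (W = sqrt(-601166) = I*sqrt(601166) ≈ 775.35*I)
W - 1*(-2667109) = I*sqrt(601166) - 1*(-2667109) = I*sqrt(601166) + 2667109 = 2667109 + I*sqrt(601166)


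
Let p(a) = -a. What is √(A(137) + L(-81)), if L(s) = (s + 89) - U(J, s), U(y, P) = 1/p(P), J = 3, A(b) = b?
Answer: 4*√734/9 ≈ 12.041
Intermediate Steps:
U(y, P) = -1/P (U(y, P) = 1/(-P) = -1/P)
L(s) = 89 + s + 1/s (L(s) = (s + 89) - (-1)/s = (89 + s) + 1/s = 89 + s + 1/s)
√(A(137) + L(-81)) = √(137 + (89 - 81 + 1/(-81))) = √(137 + (89 - 81 - 1/81)) = √(137 + 647/81) = √(11744/81) = 4*√734/9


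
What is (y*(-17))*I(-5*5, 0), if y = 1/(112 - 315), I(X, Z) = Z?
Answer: 0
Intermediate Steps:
y = -1/203 (y = 1/(-203) = -1/203 ≈ -0.0049261)
(y*(-17))*I(-5*5, 0) = -1/203*(-17)*0 = (17/203)*0 = 0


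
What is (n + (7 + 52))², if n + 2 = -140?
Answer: 6889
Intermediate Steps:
n = -142 (n = -2 - 140 = -142)
(n + (7 + 52))² = (-142 + (7 + 52))² = (-142 + 59)² = (-83)² = 6889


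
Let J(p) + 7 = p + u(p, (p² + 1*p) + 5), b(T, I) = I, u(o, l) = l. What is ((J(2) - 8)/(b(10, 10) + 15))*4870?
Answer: -1948/5 ≈ -389.60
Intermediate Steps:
J(p) = -2 + p² + 2*p (J(p) = -7 + (p + ((p² + 1*p) + 5)) = -7 + (p + ((p² + p) + 5)) = -7 + (p + ((p + p²) + 5)) = -7 + (p + (5 + p + p²)) = -7 + (5 + p² + 2*p) = -2 + p² + 2*p)
((J(2) - 8)/(b(10, 10) + 15))*4870 = (((-2 + 2² + 2*2) - 8)/(10 + 15))*4870 = (((-2 + 4 + 4) - 8)/25)*4870 = ((6 - 8)*(1/25))*4870 = -2*1/25*4870 = -2/25*4870 = -1948/5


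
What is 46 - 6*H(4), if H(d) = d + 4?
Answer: -2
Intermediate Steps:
H(d) = 4 + d
46 - 6*H(4) = 46 - 6*(4 + 4) = 46 - 6*8 = 46 - 48 = -2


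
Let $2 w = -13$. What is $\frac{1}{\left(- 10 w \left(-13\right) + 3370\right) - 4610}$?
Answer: $- \frac{1}{2085} \approx -0.00047962$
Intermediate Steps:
$w = - \frac{13}{2}$ ($w = \frac{1}{2} \left(-13\right) = - \frac{13}{2} \approx -6.5$)
$\frac{1}{\left(- 10 w \left(-13\right) + 3370\right) - 4610} = \frac{1}{\left(\left(-10\right) \left(- \frac{13}{2}\right) \left(-13\right) + 3370\right) - 4610} = \frac{1}{\left(65 \left(-13\right) + 3370\right) - 4610} = \frac{1}{\left(-845 + 3370\right) - 4610} = \frac{1}{2525 - 4610} = \frac{1}{-2085} = - \frac{1}{2085}$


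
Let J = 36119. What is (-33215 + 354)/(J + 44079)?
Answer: -32861/80198 ≈ -0.40975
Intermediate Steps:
(-33215 + 354)/(J + 44079) = (-33215 + 354)/(36119 + 44079) = -32861/80198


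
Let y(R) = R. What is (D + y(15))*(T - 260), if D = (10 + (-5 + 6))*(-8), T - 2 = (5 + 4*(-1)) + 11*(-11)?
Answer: 27594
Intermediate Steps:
T = -118 (T = 2 + ((5 + 4*(-1)) + 11*(-11)) = 2 + ((5 - 4) - 121) = 2 + (1 - 121) = 2 - 120 = -118)
D = -88 (D = (10 + 1)*(-8) = 11*(-8) = -88)
(D + y(15))*(T - 260) = (-88 + 15)*(-118 - 260) = -73*(-378) = 27594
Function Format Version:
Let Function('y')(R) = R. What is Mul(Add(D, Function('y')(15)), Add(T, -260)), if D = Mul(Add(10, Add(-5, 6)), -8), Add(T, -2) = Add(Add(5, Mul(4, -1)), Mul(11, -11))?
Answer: 27594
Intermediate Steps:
T = -118 (T = Add(2, Add(Add(5, Mul(4, -1)), Mul(11, -11))) = Add(2, Add(Add(5, -4), -121)) = Add(2, Add(1, -121)) = Add(2, -120) = -118)
D = -88 (D = Mul(Add(10, 1), -8) = Mul(11, -8) = -88)
Mul(Add(D, Function('y')(15)), Add(T, -260)) = Mul(Add(-88, 15), Add(-118, -260)) = Mul(-73, -378) = 27594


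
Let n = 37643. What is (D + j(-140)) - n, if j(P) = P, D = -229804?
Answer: -267587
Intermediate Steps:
(D + j(-140)) - n = (-229804 - 140) - 1*37643 = -229944 - 37643 = -267587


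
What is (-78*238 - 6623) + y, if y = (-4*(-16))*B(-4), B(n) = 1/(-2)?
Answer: -25219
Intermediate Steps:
B(n) = -½
y = -32 (y = -4*(-16)*(-½) = 64*(-½) = -32)
(-78*238 - 6623) + y = (-78*238 - 6623) - 32 = (-18564 - 6623) - 32 = -25187 - 32 = -25219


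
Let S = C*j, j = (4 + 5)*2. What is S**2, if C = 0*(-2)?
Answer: 0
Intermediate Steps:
j = 18 (j = 9*2 = 18)
C = 0
S = 0 (S = 0*18 = 0)
S**2 = 0**2 = 0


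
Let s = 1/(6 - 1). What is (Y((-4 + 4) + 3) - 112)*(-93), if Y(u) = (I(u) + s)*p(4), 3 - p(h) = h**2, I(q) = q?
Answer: 71424/5 ≈ 14285.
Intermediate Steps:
s = 1/5 ≈ 0.20000
p(h) = 3 - h**2
Y(u) = -13/5 - 13*u (Y(u) = (u + 1/5)*(3 - 1*4**2) = (1/5 + u)*(3 - 1*16) = (1/5 + u)*(3 - 16) = (1/5 + u)*(-13) = -13/5 - 13*u)
(Y((-4 + 4) + 3) - 112)*(-93) = ((-13/5 - 13*((-4 + 4) + 3)) - 112)*(-93) = ((-13/5 - 13*(0 + 3)) - 112)*(-93) = ((-13/5 - 13*3) - 112)*(-93) = ((-13/5 - 39) - 112)*(-93) = (-208/5 - 112)*(-93) = -768/5*(-93) = 71424/5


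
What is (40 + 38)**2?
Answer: 6084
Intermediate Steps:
(40 + 38)**2 = 78**2 = 6084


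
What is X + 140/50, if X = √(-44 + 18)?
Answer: 14/5 + I*√26 ≈ 2.8 + 5.099*I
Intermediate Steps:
X = I*√26 (X = √(-26) = I*√26 ≈ 5.099*I)
X + 140/50 = I*√26 + 140/50 = I*√26 + 140*(1/50) = I*√26 + 14/5 = 14/5 + I*√26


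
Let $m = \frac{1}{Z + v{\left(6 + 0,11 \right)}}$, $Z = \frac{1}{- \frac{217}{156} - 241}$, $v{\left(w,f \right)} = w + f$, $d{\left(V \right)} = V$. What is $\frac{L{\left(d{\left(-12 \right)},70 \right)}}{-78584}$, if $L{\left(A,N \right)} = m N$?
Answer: $- \frac{264691}{5050318636} \approx -5.2411 \cdot 10^{-5}$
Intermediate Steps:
$v{\left(w,f \right)} = f + w$
$Z = - \frac{156}{37813}$ ($Z = \frac{1}{\left(-217\right) \frac{1}{156} - 241} = \frac{1}{- \frac{217}{156} - 241} = \frac{1}{- \frac{37813}{156}} = - \frac{156}{37813} \approx -0.0041256$)
$m = \frac{37813}{642665}$ ($m = \frac{1}{- \frac{156}{37813} + \left(11 + \left(6 + 0\right)\right)} = \frac{1}{- \frac{156}{37813} + \left(11 + 6\right)} = \frac{1}{- \frac{156}{37813} + 17} = \frac{1}{\frac{642665}{37813}} = \frac{37813}{642665} \approx 0.058838$)
$L{\left(A,N \right)} = \frac{37813 N}{642665}$
$\frac{L{\left(d{\left(-12 \right)},70 \right)}}{-78584} = \frac{\frac{37813}{642665} \cdot 70}{-78584} = \frac{529382}{128533} \left(- \frac{1}{78584}\right) = - \frac{264691}{5050318636}$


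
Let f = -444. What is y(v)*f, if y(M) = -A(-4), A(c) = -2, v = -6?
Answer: -888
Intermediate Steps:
y(M) = 2 (y(M) = -1*(-2) = 2)
y(v)*f = 2*(-444) = -888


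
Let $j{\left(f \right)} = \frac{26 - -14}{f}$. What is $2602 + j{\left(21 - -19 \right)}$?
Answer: $2603$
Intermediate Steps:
$j{\left(f \right)} = \frac{40}{f}$ ($j{\left(f \right)} = \frac{26 + 14}{f} = \frac{40}{f}$)
$2602 + j{\left(21 - -19 \right)} = 2602 + \frac{40}{21 - -19} = 2602 + \frac{40}{21 + 19} = 2602 + \frac{40}{40} = 2602 + 40 \cdot \frac{1}{40} = 2602 + 1 = 2603$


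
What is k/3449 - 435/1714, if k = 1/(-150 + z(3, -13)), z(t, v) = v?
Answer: -244553059/963588518 ≈ -0.25379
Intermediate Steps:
k = -1/163 (k = 1/(-150 - 13) = 1/(-163) = -1/163 ≈ -0.0061350)
k/3449 - 435/1714 = -1/163/3449 - 435/1714 = -1/163*1/3449 - 435*1/1714 = -1/562187 - 435/1714 = -244553059/963588518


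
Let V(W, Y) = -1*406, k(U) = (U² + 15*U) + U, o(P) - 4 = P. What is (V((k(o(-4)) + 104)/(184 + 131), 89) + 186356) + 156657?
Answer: 342607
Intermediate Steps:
o(P) = 4 + P
k(U) = U² + 16*U
V(W, Y) = -406
(V((k(o(-4)) + 104)/(184 + 131), 89) + 186356) + 156657 = (-406 + 186356) + 156657 = 185950 + 156657 = 342607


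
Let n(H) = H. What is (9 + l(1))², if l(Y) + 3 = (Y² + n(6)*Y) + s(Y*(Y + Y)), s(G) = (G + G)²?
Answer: 841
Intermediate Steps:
s(G) = 4*G² (s(G) = (2*G)² = 4*G²)
l(Y) = -3 + Y² + 6*Y + 16*Y⁴ (l(Y) = -3 + ((Y² + 6*Y) + 4*(Y*(Y + Y))²) = -3 + ((Y² + 6*Y) + 4*(Y*(2*Y))²) = -3 + ((Y² + 6*Y) + 4*(2*Y²)²) = -3 + ((Y² + 6*Y) + 4*(4*Y⁴)) = -3 + ((Y² + 6*Y) + 16*Y⁴) = -3 + (Y² + 6*Y + 16*Y⁴) = -3 + Y² + 6*Y + 16*Y⁴)
(9 + l(1))² = (9 + (-3 + 1² + 6*1 + 16*1⁴))² = (9 + (-3 + 1 + 6 + 16*1))² = (9 + (-3 + 1 + 6 + 16))² = (9 + 20)² = 29² = 841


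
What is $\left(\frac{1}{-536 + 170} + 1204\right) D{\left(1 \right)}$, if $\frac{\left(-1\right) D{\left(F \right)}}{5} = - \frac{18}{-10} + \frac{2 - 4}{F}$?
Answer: $\frac{440663}{366} \approx 1204.0$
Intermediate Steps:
$D{\left(F \right)} = -9 + \frac{10}{F}$ ($D{\left(F \right)} = - 5 \left(- \frac{18}{-10} + \frac{2 - 4}{F}\right) = - 5 \left(\left(-18\right) \left(- \frac{1}{10}\right) - \frac{2}{F}\right) = - 5 \left(\frac{9}{5} - \frac{2}{F}\right) = -9 + \frac{10}{F}$)
$\left(\frac{1}{-536 + 170} + 1204\right) D{\left(1 \right)} = \left(\frac{1}{-536 + 170} + 1204\right) \left(-9 + \frac{10}{1}\right) = \left(\frac{1}{-366} + 1204\right) \left(-9 + 10 \cdot 1\right) = \left(- \frac{1}{366} + 1204\right) \left(-9 + 10\right) = \frac{440663}{366} \cdot 1 = \frac{440663}{366}$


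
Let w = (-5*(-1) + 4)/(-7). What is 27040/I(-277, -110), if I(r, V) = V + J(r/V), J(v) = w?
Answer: -189280/779 ≈ -242.98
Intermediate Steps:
w = -9/7 (w = (5 + 4)*(-⅐) = 9*(-⅐) = -9/7 ≈ -1.2857)
J(v) = -9/7
I(r, V) = -9/7 + V (I(r, V) = V - 9/7 = -9/7 + V)
27040/I(-277, -110) = 27040/(-9/7 - 110) = 27040/(-779/7) = 27040*(-7/779) = -189280/779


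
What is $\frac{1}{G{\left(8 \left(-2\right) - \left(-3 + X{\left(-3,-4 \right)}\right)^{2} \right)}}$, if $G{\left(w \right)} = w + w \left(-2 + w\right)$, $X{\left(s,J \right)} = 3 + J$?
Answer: $\frac{1}{1056} \approx 0.00094697$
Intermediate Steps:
$\frac{1}{G{\left(8 \left(-2\right) - \left(-3 + X{\left(-3,-4 \right)}\right)^{2} \right)}} = \frac{1}{\left(8 \left(-2\right) - \left(-3 + \left(3 - 4\right)\right)^{2}\right) \left(-1 + \left(8 \left(-2\right) - \left(-3 + \left(3 - 4\right)\right)^{2}\right)\right)} = \frac{1}{\left(-16 - \left(-3 - 1\right)^{2}\right) \left(-1 - \left(16 + \left(-3 - 1\right)^{2}\right)\right)} = \frac{1}{\left(-16 - \left(-4\right)^{2}\right) \left(-1 - 32\right)} = \frac{1}{\left(-16 - 16\right) \left(-1 - 32\right)} = \frac{1}{\left(-32\right) \left(-1 - 32\right)} = \frac{1}{\left(-32\right) \left(-33\right)} = \frac{1}{1056}$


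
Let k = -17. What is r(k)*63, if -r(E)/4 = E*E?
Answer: -72828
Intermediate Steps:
r(E) = -4*E² (r(E) = -4*E*E = -4*E²)
r(k)*63 = -4*(-17)²*63 = -4*289*63 = -1156*63 = -72828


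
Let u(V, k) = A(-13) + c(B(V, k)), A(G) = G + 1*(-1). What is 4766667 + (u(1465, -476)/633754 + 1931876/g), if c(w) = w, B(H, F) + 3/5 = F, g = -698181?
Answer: 958695346897453207/201125000670 ≈ 4.7667e+6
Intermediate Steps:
B(H, F) = -⅗ + F
A(G) = -1 + G (A(G) = G - 1 = -1 + G)
u(V, k) = -73/5 + k (u(V, k) = (-1 - 13) + (-⅗ + k) = -14 + (-⅗ + k) = -73/5 + k)
4766667 + (u(1465, -476)/633754 + 1931876/g) = 4766667 + ((-73/5 - 476)/633754 + 1931876/(-698181)) = 4766667 + (-2453/5*1/633754 + 1931876*(-1/698181)) = 4766667 + (-223/288070 - 1931876/698181) = 4766667 - 556671213683/201125000670 = 958695346897453207/201125000670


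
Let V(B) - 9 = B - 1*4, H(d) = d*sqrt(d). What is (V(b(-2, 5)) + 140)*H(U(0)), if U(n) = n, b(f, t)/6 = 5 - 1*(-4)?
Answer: 0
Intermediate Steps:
b(f, t) = 54 (b(f, t) = 6*(5 - 1*(-4)) = 6*(5 + 4) = 6*9 = 54)
H(d) = d**(3/2)
V(B) = 5 + B (V(B) = 9 + (B - 1*4) = 9 + (B - 4) = 9 + (-4 + B) = 5 + B)
(V(b(-2, 5)) + 140)*H(U(0)) = ((5 + 54) + 140)*0**(3/2) = (59 + 140)*0 = 199*0 = 0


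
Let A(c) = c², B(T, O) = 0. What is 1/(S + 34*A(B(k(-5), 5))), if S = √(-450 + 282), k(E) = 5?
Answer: -I*√42/84 ≈ -0.077152*I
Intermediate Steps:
S = 2*I*√42 (S = √(-168) = 2*I*√42 ≈ 12.961*I)
1/(S + 34*A(B(k(-5), 5))) = 1/(2*I*√42 + 34*0²) = 1/(2*I*√42 + 34*0) = 1/(2*I*√42 + 0) = 1/(2*I*√42) = -I*√42/84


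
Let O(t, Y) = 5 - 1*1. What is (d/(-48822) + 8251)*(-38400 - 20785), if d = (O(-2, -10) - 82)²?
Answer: -3973525421005/8137 ≈ -4.8833e+8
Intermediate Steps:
O(t, Y) = 4 (O(t, Y) = 5 - 1 = 4)
d = 6084 (d = (4 - 82)² = (-78)² = 6084)
(d/(-48822) + 8251)*(-38400 - 20785) = (6084/(-48822) + 8251)*(-38400 - 20785) = (6084*(-1/48822) + 8251)*(-59185) = (-1014/8137 + 8251)*(-59185) = (67137373/8137)*(-59185) = -3973525421005/8137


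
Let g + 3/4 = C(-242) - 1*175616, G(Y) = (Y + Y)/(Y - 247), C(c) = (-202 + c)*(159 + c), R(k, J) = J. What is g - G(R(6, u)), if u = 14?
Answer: -129328635/932 ≈ -1.3876e+5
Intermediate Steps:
G(Y) = 2*Y/(-247 + Y) (G(Y) = (2*Y)/(-247 + Y) = 2*Y/(-247 + Y))
g = -555059/4 (g = -3/4 + ((-32118 + (-242)**2 - 43*(-242)) - 1*175616) = -3/4 + ((-32118 + 58564 + 10406) - 175616) = -3/4 + (36852 - 175616) = -3/4 - 138764 = -555059/4 ≈ -1.3876e+5)
g - G(R(6, u)) = -555059/4 - 2*14/(-247 + 14) = -555059/4 - 2*14/(-233) = -555059/4 - 2*14*(-1)/233 = -555059/4 - 1*(-28/233) = -555059/4 + 28/233 = -129328635/932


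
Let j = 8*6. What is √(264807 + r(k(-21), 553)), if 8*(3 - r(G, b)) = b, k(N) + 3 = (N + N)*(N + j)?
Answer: 7*√86446/4 ≈ 514.53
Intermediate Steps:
j = 48
k(N) = -3 + 2*N*(48 + N) (k(N) = -3 + (N + N)*(N + 48) = -3 + (2*N)*(48 + N) = -3 + 2*N*(48 + N))
r(G, b) = 3 - b/8
√(264807 + r(k(-21), 553)) = √(264807 + (3 - ⅛*553)) = √(264807 + (3 - 553/8)) = √(264807 - 529/8) = √(2117927/8) = 7*√86446/4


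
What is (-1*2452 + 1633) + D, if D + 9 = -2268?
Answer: -3096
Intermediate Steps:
D = -2277 (D = -9 - 2268 = -2277)
(-1*2452 + 1633) + D = (-1*2452 + 1633) - 2277 = (-2452 + 1633) - 2277 = -819 - 2277 = -3096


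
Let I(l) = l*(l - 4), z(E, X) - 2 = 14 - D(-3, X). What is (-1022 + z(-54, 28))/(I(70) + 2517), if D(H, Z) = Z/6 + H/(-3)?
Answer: -3035/21411 ≈ -0.14175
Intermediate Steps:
D(H, Z) = -H/3 + Z/6 (D(H, Z) = Z*(⅙) + H*(-⅓) = Z/6 - H/3 = -H/3 + Z/6)
z(E, X) = 15 - X/6 (z(E, X) = 2 + (14 - (-⅓*(-3) + X/6)) = 2 + (14 - (1 + X/6)) = 2 + (14 + (-1 - X/6)) = 2 + (13 - X/6) = 15 - X/6)
I(l) = l*(-4 + l)
(-1022 + z(-54, 28))/(I(70) + 2517) = (-1022 + (15 - ⅙*28))/(70*(-4 + 70) + 2517) = (-1022 + (15 - 14/3))/(70*66 + 2517) = (-1022 + 31/3)/(4620 + 2517) = -3035/3/7137 = -3035/3*1/7137 = -3035/21411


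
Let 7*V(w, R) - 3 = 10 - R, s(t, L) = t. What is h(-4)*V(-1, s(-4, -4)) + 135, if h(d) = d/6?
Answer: 2801/21 ≈ 133.38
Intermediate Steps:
V(w, R) = 13/7 - R/7 (V(w, R) = 3/7 + (10 - R)/7 = 3/7 + (10/7 - R/7) = 13/7 - R/7)
h(d) = d/6 (h(d) = d*(⅙) = d/6)
h(-4)*V(-1, s(-4, -4)) + 135 = ((⅙)*(-4))*(13/7 - ⅐*(-4)) + 135 = -2*(13/7 + 4/7)/3 + 135 = -⅔*17/7 + 135 = -34/21 + 135 = 2801/21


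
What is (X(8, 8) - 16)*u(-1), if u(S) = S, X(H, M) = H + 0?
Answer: 8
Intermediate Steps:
X(H, M) = H
(X(8, 8) - 16)*u(-1) = (8 - 16)*(-1) = -8*(-1) = 8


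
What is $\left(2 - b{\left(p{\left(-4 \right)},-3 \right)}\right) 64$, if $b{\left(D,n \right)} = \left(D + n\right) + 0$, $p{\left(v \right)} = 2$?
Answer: $192$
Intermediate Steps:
$b{\left(D,n \right)} = D + n$
$\left(2 - b{\left(p{\left(-4 \right)},-3 \right)}\right) 64 = \left(2 - \left(2 - 3\right)\right) 64 = \left(2 - -1\right) 64 = \left(2 + 1\right) 64 = 3 \cdot 64 = 192$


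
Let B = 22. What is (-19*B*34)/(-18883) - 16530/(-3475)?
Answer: 72304538/13123685 ≈ 5.5095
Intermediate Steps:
(-19*B*34)/(-18883) - 16530/(-3475) = (-19*22*34)/(-18883) - 16530/(-3475) = -418*34*(-1/18883) - 16530*(-1/3475) = -14212*(-1/18883) + 3306/695 = 14212/18883 + 3306/695 = 72304538/13123685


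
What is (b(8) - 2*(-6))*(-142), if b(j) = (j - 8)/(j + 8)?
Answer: -1704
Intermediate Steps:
b(j) = (-8 + j)/(8 + j)
(b(8) - 2*(-6))*(-142) = ((-8 + 8)/(8 + 8) - 2*(-6))*(-142) = (0/16 + 12)*(-142) = ((1/16)*0 + 12)*(-142) = (0 + 12)*(-142) = 12*(-142) = -1704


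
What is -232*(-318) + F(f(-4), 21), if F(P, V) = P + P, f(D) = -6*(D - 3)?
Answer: 73860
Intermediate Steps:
f(D) = 18 - 6*D (f(D) = -6*(-3 + D) = 18 - 6*D)
F(P, V) = 2*P
-232*(-318) + F(f(-4), 21) = -232*(-318) + 2*(18 - 6*(-4)) = 73776 + 2*(18 + 24) = 73776 + 2*42 = 73776 + 84 = 73860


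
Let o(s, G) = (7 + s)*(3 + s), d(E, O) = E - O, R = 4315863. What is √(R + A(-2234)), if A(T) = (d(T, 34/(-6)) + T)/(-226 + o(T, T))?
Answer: 2*√239690174947210734909/14904633 ≈ 2077.5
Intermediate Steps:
o(s, G) = (3 + s)*(7 + s)
A(T) = (17/3 + 2*T)/(-205 + T² + 10*T) (A(T) = ((T - 34/(-6)) + T)/(-226 + (21 + T² + 10*T)) = ((T - 34*(-1)/6) + T)/(-205 + T² + 10*T) = ((T - 1*(-17/3)) + T)/(-205 + T² + 10*T) = ((T + 17/3) + T)/(-205 + T² + 10*T) = ((17/3 + T) + T)/(-205 + T² + 10*T) = (17/3 + 2*T)/(-205 + T² + 10*T))
√(R + A(-2234)) = √(4315863 + (17 + 6*(-2234))/(3*(-205 + (-2234)² + 10*(-2234)))) = √(4315863 + (17 - 13404)/(3*(-205 + 4990756 - 22340))) = √(4315863 + (⅓)*(-13387)/4968211) = √(4315863 + (⅓)*(1/4968211)*(-13387)) = √(4315863 - 13387/14904633) = √(64326354079892/14904633) = 2*√239690174947210734909/14904633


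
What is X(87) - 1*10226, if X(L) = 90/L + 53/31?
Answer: -9190707/899 ≈ -10223.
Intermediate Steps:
X(L) = 53/31 + 90/L (X(L) = 90/L + 53*(1/31) = 90/L + 53/31 = 53/31 + 90/L)
X(87) - 1*10226 = (53/31 + 90/87) - 1*10226 = (53/31 + 90*(1/87)) - 10226 = (53/31 + 30/29) - 10226 = 2467/899 - 10226 = -9190707/899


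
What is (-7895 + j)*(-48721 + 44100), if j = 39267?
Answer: -144970012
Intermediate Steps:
(-7895 + j)*(-48721 + 44100) = (-7895 + 39267)*(-48721 + 44100) = 31372*(-4621) = -144970012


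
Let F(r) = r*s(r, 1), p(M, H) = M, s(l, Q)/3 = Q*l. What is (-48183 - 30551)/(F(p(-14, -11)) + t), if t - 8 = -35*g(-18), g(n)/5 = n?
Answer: -39367/1873 ≈ -21.018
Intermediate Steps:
g(n) = 5*n
s(l, Q) = 3*Q*l (s(l, Q) = 3*(Q*l) = 3*Q*l)
F(r) = 3*r**2 (F(r) = r*(3*1*r) = r*(3*r) = 3*r**2)
t = 3158 (t = 8 - 175*(-18) = 8 - 35*(-90) = 8 + 3150 = 3158)
(-48183 - 30551)/(F(p(-14, -11)) + t) = (-48183 - 30551)/(3*(-14)**2 + 3158) = -78734/(3*196 + 3158) = -78734/(588 + 3158) = -78734/3746 = -78734*1/3746 = -39367/1873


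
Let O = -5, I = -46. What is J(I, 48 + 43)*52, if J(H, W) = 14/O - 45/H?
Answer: -10894/115 ≈ -94.730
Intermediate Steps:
J(H, W) = -14/5 - 45/H (J(H, W) = 14/(-5) - 45/H = 14*(-⅕) - 45/H = -14/5 - 45/H)
J(I, 48 + 43)*52 = (-14/5 - 45/(-46))*52 = (-14/5 - 45*(-1/46))*52 = (-14/5 + 45/46)*52 = -419/230*52 = -10894/115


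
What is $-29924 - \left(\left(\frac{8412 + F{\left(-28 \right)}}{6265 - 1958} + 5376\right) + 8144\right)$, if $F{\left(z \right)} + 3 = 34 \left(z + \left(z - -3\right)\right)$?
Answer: $- \frac{187119915}{4307} \approx -43446.0$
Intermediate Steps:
$F{\left(z \right)} = 99 + 68 z$ ($F{\left(z \right)} = -3 + 34 \left(z + \left(z - -3\right)\right) = -3 + 34 \left(z + \left(z + 3\right)\right) = -3 + 34 \left(z + \left(3 + z\right)\right) = -3 + 34 \left(3 + 2 z\right) = -3 + \left(102 + 68 z\right) = 99 + 68 z$)
$-29924 - \left(\left(\frac{8412 + F{\left(-28 \right)}}{6265 - 1958} + 5376\right) + 8144\right) = -29924 - \left(\left(\frac{8412 + \left(99 + 68 \left(-28\right)\right)}{6265 - 1958} + 5376\right) + 8144\right) = -29924 - \left(\left(\frac{8412 + \left(99 - 1904\right)}{4307} + 5376\right) + 8144\right) = -29924 - \left(\left(\left(8412 - 1805\right) \frac{1}{4307} + 5376\right) + 8144\right) = -29924 - \left(\left(6607 \cdot \frac{1}{4307} + 5376\right) + 8144\right) = -29924 - \left(\left(\frac{6607}{4307} + 5376\right) + 8144\right) = -29924 - \left(\frac{23161039}{4307} + 8144\right) = -29924 - \frac{58237247}{4307} = - \frac{187119915}{4307}$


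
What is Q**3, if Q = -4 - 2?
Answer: -216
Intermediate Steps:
Q = -6
Q**3 = (-6)**3 = -216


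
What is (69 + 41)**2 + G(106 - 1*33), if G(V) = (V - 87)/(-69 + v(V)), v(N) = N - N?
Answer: 834914/69 ≈ 12100.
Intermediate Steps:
v(N) = 0
G(V) = 29/23 - V/69 (G(V) = (V - 87)/(-69 + 0) = (-87 + V)/(-69) = (-87 + V)*(-1/69) = 29/23 - V/69)
(69 + 41)**2 + G(106 - 1*33) = (69 + 41)**2 + (29/23 - (106 - 1*33)/69) = 110**2 + (29/23 - (106 - 33)/69) = 12100 + (29/23 - 1/69*73) = 12100 + (29/23 - 73/69) = 12100 + 14/69 = 834914/69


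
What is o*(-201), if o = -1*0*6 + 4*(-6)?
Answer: 4824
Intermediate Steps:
o = -24 (o = 0*6 - 24 = 0 - 24 = -24)
o*(-201) = -24*(-201) = 4824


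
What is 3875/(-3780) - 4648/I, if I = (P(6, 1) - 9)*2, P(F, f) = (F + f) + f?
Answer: 1756169/756 ≈ 2323.0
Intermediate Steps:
P(F, f) = F + 2*f
I = -2 (I = ((6 + 2*1) - 9)*2 = ((6 + 2) - 9)*2 = (8 - 9)*2 = -1*2 = -2)
3875/(-3780) - 4648/I = 3875/(-3780) - 4648/(-2) = 3875*(-1/3780) - 4648*(-1/2) = -775/756 + 2324 = 1756169/756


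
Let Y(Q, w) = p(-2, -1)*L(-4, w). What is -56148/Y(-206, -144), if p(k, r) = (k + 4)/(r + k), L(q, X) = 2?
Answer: 42111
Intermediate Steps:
p(k, r) = (4 + k)/(k + r)
Y(Q, w) = -4/3 (Y(Q, w) = ((4 - 2)/(-2 - 1))*2 = (2/(-3))*2 = -⅓*2*2 = -⅔*2 = -4/3)
-56148/Y(-206, -144) = -56148/(-4/3) = -56148*(-¾) = 42111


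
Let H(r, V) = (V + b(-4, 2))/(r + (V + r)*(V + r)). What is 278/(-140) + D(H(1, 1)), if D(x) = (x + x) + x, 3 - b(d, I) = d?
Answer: 197/70 ≈ 2.8143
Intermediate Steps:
b(d, I) = 3 - d
H(r, V) = (7 + V)/(r + (V + r)²) (H(r, V) = (V + (3 - 1*(-4)))/(r + (V + r)*(V + r)) = (V + (3 + 4))/(r + (V + r)²) = (V + 7)/(r + (V + r)²) = (7 + V)/(r + (V + r)²))
D(x) = 3*x (D(x) = 2*x + x = 3*x)
278/(-140) + D(H(1, 1)) = 278/(-140) + 3*((7 + 1)/(1 + (1 + 1)²)) = 278*(-1/140) + 3*(8/(1 + 2²)) = -139/70 + 3*(8/(1 + 4)) = -139/70 + 3*(8/5) = -139/70 + 24/5 = 197/70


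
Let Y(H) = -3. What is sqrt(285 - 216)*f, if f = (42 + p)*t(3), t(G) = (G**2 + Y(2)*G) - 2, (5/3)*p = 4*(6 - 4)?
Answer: -468*sqrt(69)/5 ≈ -777.50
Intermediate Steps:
p = 24/5 (p = 3*(4*(6 - 4))/5 = 3*(4*2)/5 = (3/5)*8 = 24/5 ≈ 4.8000)
t(G) = -2 + G**2 - 3*G (t(G) = (G**2 - 3*G) - 2 = -2 + G**2 - 3*G)
f = -468/5 (f = (42 + 24/5)*(-2 + 3**2 - 3*3) = 234*(-2 + 9 - 9)/5 = (234/5)*(-2) = -468/5 ≈ -93.600)
sqrt(285 - 216)*f = sqrt(285 - 216)*(-468/5) = sqrt(69)*(-468/5) = -468*sqrt(69)/5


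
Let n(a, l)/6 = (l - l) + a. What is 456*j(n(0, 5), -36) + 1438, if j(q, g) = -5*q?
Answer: 1438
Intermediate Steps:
n(a, l) = 6*a (n(a, l) = 6*((l - l) + a) = 6*(0 + a) = 6*a)
456*j(n(0, 5), -36) + 1438 = 456*(-30*0) + 1438 = 456*(-5*0) + 1438 = 456*0 + 1438 = 0 + 1438 = 1438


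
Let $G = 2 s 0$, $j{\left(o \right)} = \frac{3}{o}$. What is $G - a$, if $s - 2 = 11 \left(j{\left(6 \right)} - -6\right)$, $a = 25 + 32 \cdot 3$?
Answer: $-121$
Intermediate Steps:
$a = 121$ ($a = 25 + 96 = 121$)
$s = \frac{147}{2}$ ($s = 2 + 11 \left(\frac{3}{6} - -6\right) = 2 + 11 \left(3 \cdot \frac{1}{6} + 6\right) = 2 + 11 \left(\frac{1}{2} + 6\right) = 2 + 11 \cdot \frac{13}{2} = 2 + \frac{143}{2} = \frac{147}{2} \approx 73.5$)
$G = 0$ ($G = 2 \cdot \frac{147}{2} \cdot 0 = 147 \cdot 0 = 0$)
$G - a = 0 - 121 = -121$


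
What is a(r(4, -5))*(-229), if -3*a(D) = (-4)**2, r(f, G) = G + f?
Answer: 3664/3 ≈ 1221.3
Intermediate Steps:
a(D) = -16/3 (a(D) = -1/3*(-4)**2 = -1/3*16 = -16/3)
a(r(4, -5))*(-229) = -16/3*(-229) = 3664/3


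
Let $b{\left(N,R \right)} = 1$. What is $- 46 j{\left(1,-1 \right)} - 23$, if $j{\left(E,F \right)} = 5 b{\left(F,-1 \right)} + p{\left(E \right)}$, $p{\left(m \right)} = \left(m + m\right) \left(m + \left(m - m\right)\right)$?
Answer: $-345$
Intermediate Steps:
$p{\left(m \right)} = 2 m^{2}$ ($p{\left(m \right)} = 2 m \left(m + 0\right) = 2 m m = 2 m^{2}$)
$j{\left(E,F \right)} = 5 + 2 E^{2}$ ($j{\left(E,F \right)} = 5 \cdot 1 + 2 E^{2} = 5 + 2 E^{2}$)
$- 46 j{\left(1,-1 \right)} - 23 = - 46 \left(5 + 2 \cdot 1^{2}\right) - 23 = - 46 \left(5 + 2 \cdot 1\right) - 23 = - 46 \left(5 + 2\right) - 23 = \left(-46\right) 7 - 23 = -322 - 23 = -345$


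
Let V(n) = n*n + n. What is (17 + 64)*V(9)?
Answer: 7290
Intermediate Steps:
V(n) = n + n² (V(n) = n² + n = n + n²)
(17 + 64)*V(9) = (17 + 64)*(9*(1 + 9)) = 81*(9*10) = 81*90 = 7290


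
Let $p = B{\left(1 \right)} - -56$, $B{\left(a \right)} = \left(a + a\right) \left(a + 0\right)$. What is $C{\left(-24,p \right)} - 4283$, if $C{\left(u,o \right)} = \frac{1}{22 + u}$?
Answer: $- \frac{8567}{2} \approx -4283.5$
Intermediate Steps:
$B{\left(a \right)} = 2 a^{2}$ ($B{\left(a \right)} = 2 a a = 2 a^{2}$)
$p = 58$ ($p = 2 \cdot 1^{2} - -56 = 2 \cdot 1 + 56 = 2 + 56 = 58$)
$C{\left(-24,p \right)} - 4283 = \frac{1}{22 - 24} - 4283 = \frac{1}{-2} - 4283 = - \frac{1}{2} - 4283 = - \frac{8567}{2}$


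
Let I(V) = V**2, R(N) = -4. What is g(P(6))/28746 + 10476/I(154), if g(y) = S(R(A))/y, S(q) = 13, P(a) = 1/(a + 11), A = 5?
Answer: 76596083/170435034 ≈ 0.44942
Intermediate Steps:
P(a) = 1/(11 + a)
g(y) = 13/y
g(P(6))/28746 + 10476/I(154) = (13/(1/(11 + 6)))/28746 + 10476/(154**2) = (13/(1/17))*(1/28746) + 10476/23716 = (13/(1/17))*(1/28746) + 10476*(1/23716) = (13*17)*(1/28746) + 2619/5929 = 221*(1/28746) + 2619/5929 = 221/28746 + 2619/5929 = 76596083/170435034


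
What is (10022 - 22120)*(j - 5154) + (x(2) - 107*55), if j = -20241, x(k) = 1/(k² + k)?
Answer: 1843336951/6 ≈ 3.0722e+8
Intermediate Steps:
x(k) = 1/(k + k²)
(10022 - 22120)*(j - 5154) + (x(2) - 107*55) = (10022 - 22120)*(-20241 - 5154) + (1/(2*(1 + 2)) - 107*55) = -12098*(-25395) + ((½)/3 - 5885) = 307228710 + ((½)*(⅓) - 5885) = 307228710 + (⅙ - 5885) = 307228710 - 35309/6 = 1843336951/6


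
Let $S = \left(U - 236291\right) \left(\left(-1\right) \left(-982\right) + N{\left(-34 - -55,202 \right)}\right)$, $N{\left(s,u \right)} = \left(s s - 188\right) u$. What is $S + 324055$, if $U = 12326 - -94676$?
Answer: $-6734081377$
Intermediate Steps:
$U = 107002$ ($U = 12326 + 94676 = 107002$)
$N{\left(s,u \right)} = u \left(-188 + s^{2}\right)$ ($N{\left(s,u \right)} = \left(s^{2} - 188\right) u = \left(-188 + s^{2}\right) u = u \left(-188 + s^{2}\right)$)
$S = -6734405432$ ($S = \left(107002 - 236291\right) \left(\left(-1\right) \left(-982\right) + 202 \left(-188 + \left(-34 - -55\right)^{2}\right)\right) = - 129289 \left(982 + 202 \left(-188 + \left(-34 + 55\right)^{2}\right)\right) = - 129289 \left(982 + 202 \left(-188 + 21^{2}\right)\right) = - 129289 \left(982 + 202 \left(-188 + 441\right)\right) = - 129289 \left(982 + 202 \cdot 253\right) = - 129289 \left(982 + 51106\right) = \left(-129289\right) 52088 = -6734405432$)
$S + 324055 = -6734405432 + 324055 = -6734081377$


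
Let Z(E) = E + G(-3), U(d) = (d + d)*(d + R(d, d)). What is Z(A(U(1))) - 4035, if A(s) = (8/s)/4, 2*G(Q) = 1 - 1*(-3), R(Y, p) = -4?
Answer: -12100/3 ≈ -4033.3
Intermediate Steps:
G(Q) = 2 (G(Q) = (1 - 1*(-3))/2 = (1 + 3)/2 = (½)*4 = 2)
U(d) = 2*d*(-4 + d) (U(d) = (d + d)*(d - 4) = (2*d)*(-4 + d) = 2*d*(-4 + d))
A(s) = 2/s (A(s) = (8/s)*(¼) = 2/s)
Z(E) = 2 + E (Z(E) = E + 2 = 2 + E)
Z(A(U(1))) - 4035 = (2 + 2/((2*1*(-4 + 1)))) - 4035 = (2 + 2/((2*1*(-3)))) - 4035 = (2 + 2/(-6)) - 4035 = (2 + 2*(-⅙)) - 4035 = (2 - ⅓) - 4035 = 5/3 - 4035 = -12100/3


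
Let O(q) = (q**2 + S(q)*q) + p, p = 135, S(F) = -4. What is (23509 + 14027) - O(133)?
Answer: 20244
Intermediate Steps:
O(q) = 135 + q**2 - 4*q (O(q) = (q**2 - 4*q) + 135 = 135 + q**2 - 4*q)
(23509 + 14027) - O(133) = (23509 + 14027) - (135 + 133**2 - 4*133) = 37536 - (135 + 17689 - 532) = 37536 - 1*17292 = 37536 - 17292 = 20244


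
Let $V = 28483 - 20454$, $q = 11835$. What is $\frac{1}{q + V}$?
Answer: $\frac{1}{19864} \approx 5.0342 \cdot 10^{-5}$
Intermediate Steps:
$V = 8029$
$\frac{1}{q + V} = \frac{1}{11835 + 8029} = \frac{1}{19864}$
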